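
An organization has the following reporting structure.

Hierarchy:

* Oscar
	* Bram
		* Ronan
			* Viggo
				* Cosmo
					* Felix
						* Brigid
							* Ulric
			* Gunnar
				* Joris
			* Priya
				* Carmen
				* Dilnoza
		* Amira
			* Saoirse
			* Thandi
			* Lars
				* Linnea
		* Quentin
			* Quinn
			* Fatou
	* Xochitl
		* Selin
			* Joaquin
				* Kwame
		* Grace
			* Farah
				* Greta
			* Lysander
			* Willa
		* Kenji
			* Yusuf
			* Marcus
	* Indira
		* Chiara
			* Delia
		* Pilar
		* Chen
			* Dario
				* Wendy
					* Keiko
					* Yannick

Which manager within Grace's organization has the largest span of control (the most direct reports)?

Direct-report counts within Grace's organization: Grace has 3; Farah has 1. The largest is 3, held by Grace.

Grace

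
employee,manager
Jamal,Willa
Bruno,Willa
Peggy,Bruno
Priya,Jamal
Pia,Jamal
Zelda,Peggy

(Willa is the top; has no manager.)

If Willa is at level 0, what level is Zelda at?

3

Chain from Zelda up to Willa: Zelda → Peggy → Bruno → Willa. That is 3 steps up, so Zelda is 3 levels below Willa.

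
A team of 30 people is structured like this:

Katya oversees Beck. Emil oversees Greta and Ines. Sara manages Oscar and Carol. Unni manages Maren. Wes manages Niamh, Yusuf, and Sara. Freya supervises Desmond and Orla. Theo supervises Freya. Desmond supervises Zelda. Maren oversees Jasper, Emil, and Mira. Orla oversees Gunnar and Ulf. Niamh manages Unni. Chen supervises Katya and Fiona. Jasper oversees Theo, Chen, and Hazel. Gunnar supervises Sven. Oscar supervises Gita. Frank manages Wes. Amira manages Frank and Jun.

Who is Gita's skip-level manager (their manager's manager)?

Sara

Gita reports to Oscar, and Oscar reports to Sara. So Gita's skip-level manager is Sara.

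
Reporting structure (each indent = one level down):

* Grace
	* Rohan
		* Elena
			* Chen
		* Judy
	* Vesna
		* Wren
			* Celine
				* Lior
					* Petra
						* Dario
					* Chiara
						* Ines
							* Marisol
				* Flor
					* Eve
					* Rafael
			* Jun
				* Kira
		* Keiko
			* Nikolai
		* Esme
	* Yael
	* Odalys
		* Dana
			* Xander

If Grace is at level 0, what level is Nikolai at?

3

Chain from Nikolai up to Grace: Nikolai → Keiko → Vesna → Grace. That is 3 steps up, so Nikolai is 3 levels below Grace.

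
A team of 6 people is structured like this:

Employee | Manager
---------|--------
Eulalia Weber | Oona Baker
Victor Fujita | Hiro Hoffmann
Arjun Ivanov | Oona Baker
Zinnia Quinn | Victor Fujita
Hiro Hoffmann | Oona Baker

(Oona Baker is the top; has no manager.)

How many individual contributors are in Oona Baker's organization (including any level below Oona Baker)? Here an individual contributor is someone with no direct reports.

The people in Oona Baker's organization with no one reporting to them are Eulalia Weber, Zinnia Quinn, Arjun Ivanov. That is 3.

3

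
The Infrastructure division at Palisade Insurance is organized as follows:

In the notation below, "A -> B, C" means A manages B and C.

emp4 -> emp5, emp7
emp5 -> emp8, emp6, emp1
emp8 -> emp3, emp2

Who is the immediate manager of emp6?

emp5

emp6 reports directly to emp5.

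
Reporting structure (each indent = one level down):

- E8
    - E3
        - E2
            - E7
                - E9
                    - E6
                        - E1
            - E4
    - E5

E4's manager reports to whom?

E3

E4 reports to E2, and E2 reports to E3. So E4's skip-level manager is E3.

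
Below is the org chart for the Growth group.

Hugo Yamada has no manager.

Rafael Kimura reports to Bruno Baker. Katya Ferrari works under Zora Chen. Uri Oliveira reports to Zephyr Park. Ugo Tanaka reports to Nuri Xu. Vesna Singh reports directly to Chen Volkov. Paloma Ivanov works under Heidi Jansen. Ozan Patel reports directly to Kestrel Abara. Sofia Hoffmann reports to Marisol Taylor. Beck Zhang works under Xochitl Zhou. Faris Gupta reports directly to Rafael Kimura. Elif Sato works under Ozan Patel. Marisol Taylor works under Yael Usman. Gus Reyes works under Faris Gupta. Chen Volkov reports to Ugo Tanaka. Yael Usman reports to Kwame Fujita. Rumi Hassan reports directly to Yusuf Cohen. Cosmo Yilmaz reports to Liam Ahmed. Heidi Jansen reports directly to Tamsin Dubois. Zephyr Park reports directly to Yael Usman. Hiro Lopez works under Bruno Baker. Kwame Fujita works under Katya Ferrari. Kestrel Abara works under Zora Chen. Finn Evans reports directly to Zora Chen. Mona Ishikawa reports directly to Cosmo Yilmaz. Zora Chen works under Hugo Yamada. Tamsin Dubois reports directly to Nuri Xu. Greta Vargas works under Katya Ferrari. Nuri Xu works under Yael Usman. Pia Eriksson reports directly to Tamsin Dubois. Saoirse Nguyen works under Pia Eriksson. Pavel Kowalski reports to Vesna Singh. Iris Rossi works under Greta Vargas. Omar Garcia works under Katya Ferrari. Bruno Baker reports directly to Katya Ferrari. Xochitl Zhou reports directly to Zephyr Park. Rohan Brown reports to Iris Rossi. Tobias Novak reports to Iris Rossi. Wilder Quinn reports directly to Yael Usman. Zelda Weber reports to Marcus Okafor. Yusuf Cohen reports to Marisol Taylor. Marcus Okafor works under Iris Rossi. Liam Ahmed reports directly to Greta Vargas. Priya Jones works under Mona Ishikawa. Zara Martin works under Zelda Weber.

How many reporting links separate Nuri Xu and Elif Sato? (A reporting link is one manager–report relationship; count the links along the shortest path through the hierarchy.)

Nuri Xu is 4 levels below Zora Chen, and Elif Sato is 3 levels below Zora Chen (their lowest common manager). The shortest path runs up from Nuri Xu to Zora Chen and back down to Elif Sato: 4 + 3 = 7 links.

7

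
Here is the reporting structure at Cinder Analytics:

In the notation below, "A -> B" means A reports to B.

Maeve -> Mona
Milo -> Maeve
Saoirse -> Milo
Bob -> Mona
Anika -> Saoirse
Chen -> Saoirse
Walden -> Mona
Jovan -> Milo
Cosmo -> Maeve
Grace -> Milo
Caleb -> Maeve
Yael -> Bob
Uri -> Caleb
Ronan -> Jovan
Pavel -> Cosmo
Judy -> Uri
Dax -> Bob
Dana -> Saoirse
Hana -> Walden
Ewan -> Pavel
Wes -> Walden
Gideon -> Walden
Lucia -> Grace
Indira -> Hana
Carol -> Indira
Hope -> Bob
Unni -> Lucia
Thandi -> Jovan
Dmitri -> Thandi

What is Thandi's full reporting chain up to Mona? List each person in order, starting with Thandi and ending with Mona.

Thandi -> Jovan -> Milo -> Maeve -> Mona

Thandi reports to Jovan. Jovan reports to Milo. Milo reports to Maeve. Maeve reports to Mona. Mona is at the top.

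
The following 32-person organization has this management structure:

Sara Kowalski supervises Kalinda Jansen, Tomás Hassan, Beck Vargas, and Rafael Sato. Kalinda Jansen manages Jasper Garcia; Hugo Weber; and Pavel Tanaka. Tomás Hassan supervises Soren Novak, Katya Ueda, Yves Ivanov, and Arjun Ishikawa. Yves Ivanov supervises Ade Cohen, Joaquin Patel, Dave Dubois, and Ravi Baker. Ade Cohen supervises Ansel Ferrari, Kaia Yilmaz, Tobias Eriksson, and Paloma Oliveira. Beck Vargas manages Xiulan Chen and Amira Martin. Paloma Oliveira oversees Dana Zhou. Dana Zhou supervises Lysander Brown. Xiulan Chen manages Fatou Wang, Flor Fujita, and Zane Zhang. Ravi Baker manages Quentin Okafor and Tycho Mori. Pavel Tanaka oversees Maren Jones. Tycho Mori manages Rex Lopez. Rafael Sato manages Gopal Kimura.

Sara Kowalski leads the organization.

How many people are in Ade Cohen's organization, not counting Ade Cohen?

6

Ade Cohen directly manages Paloma Oliveira, Tobias Eriksson, Kaia Yilmaz, Ansel Ferrari. Under Paloma Oliveira: Dana Zhou, Lysander Brown (2). Tobias Eriksson has no reports. Kaia Yilmaz has no reports. Ansel Ferrari has no reports. So Ade Cohen's organization is 4 direct reports plus everyone under them: 3 + 1 + 1 + 1 = 6.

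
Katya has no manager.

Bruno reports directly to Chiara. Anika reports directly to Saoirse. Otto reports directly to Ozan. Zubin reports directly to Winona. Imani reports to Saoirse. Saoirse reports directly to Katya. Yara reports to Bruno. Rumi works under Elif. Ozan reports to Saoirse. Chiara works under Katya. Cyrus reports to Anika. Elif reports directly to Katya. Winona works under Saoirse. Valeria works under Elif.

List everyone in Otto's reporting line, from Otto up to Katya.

Otto -> Ozan -> Saoirse -> Katya

Otto reports to Ozan. Ozan reports to Saoirse. Saoirse reports to Katya. Katya is at the top.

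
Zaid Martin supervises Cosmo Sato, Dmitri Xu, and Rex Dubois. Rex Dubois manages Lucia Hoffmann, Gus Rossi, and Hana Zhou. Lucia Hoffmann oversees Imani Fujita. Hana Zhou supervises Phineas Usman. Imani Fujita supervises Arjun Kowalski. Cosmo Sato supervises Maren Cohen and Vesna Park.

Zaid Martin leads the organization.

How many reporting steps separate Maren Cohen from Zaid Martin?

2

Chain from Maren Cohen up to Zaid Martin: Maren Cohen → Cosmo Sato → Zaid Martin. That is 2 steps up, so Maren Cohen is 2 levels below Zaid Martin.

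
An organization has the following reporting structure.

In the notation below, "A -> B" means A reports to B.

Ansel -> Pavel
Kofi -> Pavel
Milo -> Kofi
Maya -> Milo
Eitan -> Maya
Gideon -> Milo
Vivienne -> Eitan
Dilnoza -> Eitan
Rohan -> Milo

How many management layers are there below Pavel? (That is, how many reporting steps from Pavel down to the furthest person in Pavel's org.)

The longest chain under Pavel runs Pavel → Kofi → Milo → Maya → Eitan → Dilnoza, which is 5 levels below Pavel.

5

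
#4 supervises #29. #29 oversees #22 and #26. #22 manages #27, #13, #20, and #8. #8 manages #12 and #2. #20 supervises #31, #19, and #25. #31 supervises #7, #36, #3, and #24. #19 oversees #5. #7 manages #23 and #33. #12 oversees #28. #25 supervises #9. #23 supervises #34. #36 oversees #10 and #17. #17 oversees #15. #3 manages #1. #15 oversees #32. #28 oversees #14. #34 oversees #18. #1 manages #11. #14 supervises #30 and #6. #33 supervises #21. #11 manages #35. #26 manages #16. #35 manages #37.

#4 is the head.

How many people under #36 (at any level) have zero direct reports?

2

The people in #36's organization with no one reporting to them are #10, #32. That is 2.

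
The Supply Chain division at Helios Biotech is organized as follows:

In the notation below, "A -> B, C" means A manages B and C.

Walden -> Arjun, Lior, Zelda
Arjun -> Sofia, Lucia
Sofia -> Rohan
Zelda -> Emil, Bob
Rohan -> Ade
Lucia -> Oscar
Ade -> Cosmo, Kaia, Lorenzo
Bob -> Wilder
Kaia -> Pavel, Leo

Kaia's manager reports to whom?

Rohan

Kaia reports to Ade, and Ade reports to Rohan. So Kaia's skip-level manager is Rohan.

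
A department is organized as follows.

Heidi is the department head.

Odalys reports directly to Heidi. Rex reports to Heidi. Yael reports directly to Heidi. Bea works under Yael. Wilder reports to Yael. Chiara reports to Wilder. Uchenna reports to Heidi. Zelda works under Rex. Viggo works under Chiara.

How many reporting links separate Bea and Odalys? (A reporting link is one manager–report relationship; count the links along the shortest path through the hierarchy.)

Bea is 2 levels below Heidi, and Odalys is 1 level below Heidi (their lowest common manager). The shortest path runs up from Bea to Heidi and back down to Odalys: 2 + 1 = 3 links.

3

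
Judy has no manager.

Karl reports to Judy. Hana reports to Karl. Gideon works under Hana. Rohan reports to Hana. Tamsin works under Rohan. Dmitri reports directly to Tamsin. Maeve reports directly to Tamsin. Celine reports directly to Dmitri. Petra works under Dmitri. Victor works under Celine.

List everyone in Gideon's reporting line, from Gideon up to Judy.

Gideon -> Hana -> Karl -> Judy

Gideon reports to Hana. Hana reports to Karl. Karl reports to Judy. Judy is at the top.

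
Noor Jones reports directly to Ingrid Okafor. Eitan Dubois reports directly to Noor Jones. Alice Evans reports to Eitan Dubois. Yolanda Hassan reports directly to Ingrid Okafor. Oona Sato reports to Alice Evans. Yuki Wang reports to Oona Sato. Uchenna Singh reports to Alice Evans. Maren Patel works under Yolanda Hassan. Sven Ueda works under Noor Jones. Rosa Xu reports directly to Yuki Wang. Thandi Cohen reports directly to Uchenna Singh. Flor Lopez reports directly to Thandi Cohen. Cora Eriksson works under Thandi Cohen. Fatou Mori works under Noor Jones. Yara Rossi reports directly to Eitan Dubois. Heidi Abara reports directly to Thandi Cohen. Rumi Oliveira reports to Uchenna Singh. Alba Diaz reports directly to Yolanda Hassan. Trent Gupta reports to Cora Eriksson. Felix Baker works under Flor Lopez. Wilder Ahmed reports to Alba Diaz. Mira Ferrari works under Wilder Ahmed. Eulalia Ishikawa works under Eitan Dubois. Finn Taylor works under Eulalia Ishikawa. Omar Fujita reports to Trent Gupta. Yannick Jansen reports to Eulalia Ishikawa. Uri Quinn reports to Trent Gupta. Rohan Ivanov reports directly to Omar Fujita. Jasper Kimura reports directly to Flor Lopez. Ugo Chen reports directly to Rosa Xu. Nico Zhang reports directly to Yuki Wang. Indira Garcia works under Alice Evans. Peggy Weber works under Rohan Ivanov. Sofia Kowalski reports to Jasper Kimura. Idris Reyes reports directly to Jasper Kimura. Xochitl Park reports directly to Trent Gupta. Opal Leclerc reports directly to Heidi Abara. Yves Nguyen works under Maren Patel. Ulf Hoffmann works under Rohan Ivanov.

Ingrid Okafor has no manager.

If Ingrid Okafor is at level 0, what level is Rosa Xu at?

6

Chain from Rosa Xu up to Ingrid Okafor: Rosa Xu → Yuki Wang → Oona Sato → Alice Evans → Eitan Dubois → Noor Jones → Ingrid Okafor. That is 6 steps up, so Rosa Xu is 6 levels below Ingrid Okafor.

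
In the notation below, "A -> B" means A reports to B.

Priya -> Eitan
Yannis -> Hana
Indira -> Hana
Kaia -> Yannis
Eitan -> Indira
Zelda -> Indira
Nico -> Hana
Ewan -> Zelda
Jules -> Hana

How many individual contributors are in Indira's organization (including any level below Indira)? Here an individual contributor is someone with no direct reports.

The people in Indira's organization with no one reporting to them are Ewan, Priya. That is 2.

2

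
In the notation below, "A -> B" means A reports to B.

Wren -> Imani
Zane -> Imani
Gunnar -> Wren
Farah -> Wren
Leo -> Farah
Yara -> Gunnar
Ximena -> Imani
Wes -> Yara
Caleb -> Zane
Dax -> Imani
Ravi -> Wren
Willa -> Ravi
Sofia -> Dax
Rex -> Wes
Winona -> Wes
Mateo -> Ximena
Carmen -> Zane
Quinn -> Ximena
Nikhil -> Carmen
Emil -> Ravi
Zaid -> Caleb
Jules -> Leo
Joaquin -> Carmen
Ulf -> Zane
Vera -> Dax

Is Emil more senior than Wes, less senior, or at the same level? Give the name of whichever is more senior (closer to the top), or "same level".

Emil

Emil is 3 levels below Imani; Wes is 4. Emil is higher.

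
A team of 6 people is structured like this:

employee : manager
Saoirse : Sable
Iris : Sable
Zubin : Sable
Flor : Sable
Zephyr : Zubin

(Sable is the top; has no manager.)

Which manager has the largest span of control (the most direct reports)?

Sable

Direct-report counts: Sable has 4; Zubin has 1. The largest is 4, held by Sable.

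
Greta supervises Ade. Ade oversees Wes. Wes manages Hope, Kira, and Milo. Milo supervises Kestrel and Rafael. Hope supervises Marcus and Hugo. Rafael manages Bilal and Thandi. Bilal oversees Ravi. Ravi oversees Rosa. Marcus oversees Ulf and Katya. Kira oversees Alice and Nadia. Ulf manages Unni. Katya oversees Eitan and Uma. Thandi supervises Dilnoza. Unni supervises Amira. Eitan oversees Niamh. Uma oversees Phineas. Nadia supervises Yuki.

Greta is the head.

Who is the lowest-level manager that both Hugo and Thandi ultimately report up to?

Wes

Hugo's chain of managers is Hope, Wes, Ade, Greta. Thandi's chain of managers is Rafael, Milo, Wes, Ade, Greta. The first manager that appears in both chains is Wes.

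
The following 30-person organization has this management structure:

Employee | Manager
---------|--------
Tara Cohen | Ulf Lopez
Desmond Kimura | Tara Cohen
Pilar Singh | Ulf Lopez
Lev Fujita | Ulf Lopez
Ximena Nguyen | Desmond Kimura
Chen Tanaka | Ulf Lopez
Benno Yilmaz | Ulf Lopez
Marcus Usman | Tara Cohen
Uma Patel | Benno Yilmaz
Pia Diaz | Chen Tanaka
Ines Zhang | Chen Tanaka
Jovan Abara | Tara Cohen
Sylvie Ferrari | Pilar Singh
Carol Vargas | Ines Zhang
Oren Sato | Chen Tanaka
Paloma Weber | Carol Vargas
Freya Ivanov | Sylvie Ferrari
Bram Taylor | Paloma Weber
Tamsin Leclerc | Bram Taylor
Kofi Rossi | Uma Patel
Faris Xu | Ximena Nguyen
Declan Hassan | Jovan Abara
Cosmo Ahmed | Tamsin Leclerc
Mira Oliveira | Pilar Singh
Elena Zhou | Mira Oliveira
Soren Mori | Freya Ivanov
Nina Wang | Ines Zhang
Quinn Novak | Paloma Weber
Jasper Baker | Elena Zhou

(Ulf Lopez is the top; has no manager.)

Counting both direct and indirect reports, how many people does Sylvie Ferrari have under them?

2

Sylvie Ferrari directly manages Freya Ivanov. Under Freya Ivanov: Soren Mori (1). That's 2 in total.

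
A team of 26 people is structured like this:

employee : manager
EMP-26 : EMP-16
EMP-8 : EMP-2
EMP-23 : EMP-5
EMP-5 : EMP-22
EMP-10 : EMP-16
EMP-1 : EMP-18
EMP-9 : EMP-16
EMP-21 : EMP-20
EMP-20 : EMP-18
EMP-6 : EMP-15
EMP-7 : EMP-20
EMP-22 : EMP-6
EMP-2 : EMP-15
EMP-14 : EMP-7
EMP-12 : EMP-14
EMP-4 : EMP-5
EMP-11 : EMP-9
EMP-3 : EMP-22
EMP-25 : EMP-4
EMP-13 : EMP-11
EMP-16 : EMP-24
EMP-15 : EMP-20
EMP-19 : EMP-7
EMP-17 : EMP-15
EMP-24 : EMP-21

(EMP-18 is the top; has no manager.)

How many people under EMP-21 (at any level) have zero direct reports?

The people in EMP-21's organization with no one reporting to them are EMP-26, EMP-10, EMP-13. That is 3.

3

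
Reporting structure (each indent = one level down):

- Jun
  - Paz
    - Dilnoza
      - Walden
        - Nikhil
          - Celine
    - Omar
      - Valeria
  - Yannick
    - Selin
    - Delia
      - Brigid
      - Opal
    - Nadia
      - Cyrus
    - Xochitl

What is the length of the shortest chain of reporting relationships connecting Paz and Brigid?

Paz is 1 level below Jun, and Brigid is 3 levels below Jun (their lowest common manager). The shortest path runs up from Paz to Jun and back down to Brigid: 1 + 3 = 4 links.

4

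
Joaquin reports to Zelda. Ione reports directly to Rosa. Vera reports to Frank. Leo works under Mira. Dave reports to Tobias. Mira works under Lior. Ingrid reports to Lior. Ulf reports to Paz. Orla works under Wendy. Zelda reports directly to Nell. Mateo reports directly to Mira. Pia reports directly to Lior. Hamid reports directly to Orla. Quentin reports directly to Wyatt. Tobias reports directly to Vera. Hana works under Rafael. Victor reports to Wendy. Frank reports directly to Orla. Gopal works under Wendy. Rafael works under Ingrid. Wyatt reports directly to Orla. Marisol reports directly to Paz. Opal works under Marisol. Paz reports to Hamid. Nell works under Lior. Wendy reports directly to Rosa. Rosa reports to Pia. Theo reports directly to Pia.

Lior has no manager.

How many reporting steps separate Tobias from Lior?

Chain from Tobias up to Lior: Tobias → Vera → Frank → Orla → Wendy → Rosa → Pia → Lior. That is 7 steps up, so Tobias is 7 levels below Lior.

7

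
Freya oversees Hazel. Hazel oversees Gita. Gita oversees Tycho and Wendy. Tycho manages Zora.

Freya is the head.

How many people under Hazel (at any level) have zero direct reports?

2

The people in Hazel's organization with no one reporting to them are Wendy, Zora. That is 2.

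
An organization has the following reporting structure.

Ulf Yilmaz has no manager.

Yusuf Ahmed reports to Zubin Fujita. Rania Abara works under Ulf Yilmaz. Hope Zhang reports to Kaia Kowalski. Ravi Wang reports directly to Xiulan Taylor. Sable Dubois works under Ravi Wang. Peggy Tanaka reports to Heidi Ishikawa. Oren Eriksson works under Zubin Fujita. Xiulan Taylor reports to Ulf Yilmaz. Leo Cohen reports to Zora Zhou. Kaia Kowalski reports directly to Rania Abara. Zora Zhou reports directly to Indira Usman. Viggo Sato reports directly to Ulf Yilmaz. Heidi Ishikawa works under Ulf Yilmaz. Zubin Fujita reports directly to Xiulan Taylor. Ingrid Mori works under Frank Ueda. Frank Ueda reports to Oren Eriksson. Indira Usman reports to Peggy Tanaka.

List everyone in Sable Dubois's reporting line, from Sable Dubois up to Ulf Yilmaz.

Sable Dubois reports to Ravi Wang. Ravi Wang reports to Xiulan Taylor. Xiulan Taylor reports to Ulf Yilmaz. Ulf Yilmaz is at the top.

Sable Dubois -> Ravi Wang -> Xiulan Taylor -> Ulf Yilmaz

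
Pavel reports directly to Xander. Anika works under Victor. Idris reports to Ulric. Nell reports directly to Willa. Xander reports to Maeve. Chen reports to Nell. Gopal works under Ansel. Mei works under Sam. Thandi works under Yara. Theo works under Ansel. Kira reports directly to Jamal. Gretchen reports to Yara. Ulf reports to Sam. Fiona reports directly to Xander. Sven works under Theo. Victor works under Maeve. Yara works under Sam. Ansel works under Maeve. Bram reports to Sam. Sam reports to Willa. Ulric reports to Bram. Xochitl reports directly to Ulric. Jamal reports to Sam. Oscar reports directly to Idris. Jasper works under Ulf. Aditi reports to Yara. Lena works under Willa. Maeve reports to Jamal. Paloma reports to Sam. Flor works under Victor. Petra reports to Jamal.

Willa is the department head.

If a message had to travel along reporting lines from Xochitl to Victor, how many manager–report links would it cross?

6

Xochitl is 3 levels below Sam, and Victor is 3 levels below Sam (their lowest common manager). The shortest path runs up from Xochitl to Sam and back down to Victor: 3 + 3 = 6 links.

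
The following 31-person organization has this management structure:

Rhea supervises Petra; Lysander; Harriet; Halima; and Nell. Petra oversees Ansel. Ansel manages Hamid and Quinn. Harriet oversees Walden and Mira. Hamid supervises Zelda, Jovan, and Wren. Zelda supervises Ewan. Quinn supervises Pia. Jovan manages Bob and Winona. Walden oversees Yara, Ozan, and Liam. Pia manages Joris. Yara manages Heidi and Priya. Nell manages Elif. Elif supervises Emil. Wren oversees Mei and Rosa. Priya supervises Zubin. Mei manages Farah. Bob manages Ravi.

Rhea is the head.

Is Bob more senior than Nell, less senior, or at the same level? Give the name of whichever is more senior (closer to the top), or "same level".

Nell

Bob is 5 levels below Rhea; Nell is 1. Nell is higher.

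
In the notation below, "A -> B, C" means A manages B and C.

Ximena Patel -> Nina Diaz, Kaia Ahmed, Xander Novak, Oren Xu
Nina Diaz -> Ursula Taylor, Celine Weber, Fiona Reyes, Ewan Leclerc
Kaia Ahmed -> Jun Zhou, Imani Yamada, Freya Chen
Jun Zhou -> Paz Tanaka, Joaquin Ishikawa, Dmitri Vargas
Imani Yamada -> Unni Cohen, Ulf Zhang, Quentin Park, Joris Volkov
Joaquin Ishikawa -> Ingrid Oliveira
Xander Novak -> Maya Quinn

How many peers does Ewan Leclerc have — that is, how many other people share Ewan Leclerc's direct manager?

3

Ewan Leclerc reports to Nina Diaz. Nina Diaz's other direct reports are Ursula Taylor, Celine Weber, Fiona Reyes — 3 peers.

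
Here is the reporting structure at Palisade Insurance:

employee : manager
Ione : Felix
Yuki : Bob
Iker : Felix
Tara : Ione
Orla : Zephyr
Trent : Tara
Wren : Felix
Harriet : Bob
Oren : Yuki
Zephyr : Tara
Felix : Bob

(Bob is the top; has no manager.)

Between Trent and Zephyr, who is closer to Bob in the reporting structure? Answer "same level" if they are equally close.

Both Trent and Zephyr are 4 levels below Bob.

same level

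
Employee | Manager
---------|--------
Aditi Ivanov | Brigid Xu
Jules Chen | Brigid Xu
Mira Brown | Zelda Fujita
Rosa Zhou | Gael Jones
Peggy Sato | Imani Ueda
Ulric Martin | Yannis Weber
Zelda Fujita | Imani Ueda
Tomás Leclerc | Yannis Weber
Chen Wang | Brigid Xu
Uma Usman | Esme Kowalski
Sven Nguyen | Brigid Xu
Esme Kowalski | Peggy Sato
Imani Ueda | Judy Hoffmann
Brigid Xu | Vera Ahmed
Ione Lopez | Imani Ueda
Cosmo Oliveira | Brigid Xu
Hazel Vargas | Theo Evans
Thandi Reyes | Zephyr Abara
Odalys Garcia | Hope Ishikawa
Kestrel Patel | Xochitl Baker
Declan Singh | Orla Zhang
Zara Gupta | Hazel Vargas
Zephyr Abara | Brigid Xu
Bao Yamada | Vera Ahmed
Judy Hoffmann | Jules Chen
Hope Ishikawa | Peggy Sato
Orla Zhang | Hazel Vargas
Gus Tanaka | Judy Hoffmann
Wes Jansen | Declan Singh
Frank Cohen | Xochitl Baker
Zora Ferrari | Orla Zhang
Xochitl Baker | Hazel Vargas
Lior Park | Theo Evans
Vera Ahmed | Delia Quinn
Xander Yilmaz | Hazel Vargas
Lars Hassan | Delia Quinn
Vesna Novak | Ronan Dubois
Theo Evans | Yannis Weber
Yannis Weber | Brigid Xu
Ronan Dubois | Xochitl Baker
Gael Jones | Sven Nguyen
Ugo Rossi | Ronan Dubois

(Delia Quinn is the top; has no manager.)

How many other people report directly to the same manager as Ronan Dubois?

2

Ronan Dubois reports to Xochitl Baker. Xochitl Baker's other direct reports are Frank Cohen, Kestrel Patel — 2 peers.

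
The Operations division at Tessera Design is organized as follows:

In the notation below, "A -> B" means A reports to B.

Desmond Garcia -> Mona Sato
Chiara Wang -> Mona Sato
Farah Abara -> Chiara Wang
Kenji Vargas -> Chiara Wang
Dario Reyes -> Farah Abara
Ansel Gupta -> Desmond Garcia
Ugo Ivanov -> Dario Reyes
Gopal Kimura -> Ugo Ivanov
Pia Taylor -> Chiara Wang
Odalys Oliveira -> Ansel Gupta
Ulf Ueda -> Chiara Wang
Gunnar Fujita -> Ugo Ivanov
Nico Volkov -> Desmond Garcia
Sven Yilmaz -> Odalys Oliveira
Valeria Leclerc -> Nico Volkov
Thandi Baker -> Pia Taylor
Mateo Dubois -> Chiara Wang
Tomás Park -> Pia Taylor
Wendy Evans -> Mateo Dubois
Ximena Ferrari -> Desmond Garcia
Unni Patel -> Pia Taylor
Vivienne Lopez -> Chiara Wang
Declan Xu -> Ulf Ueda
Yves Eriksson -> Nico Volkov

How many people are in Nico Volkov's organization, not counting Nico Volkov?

2

Nico Volkov directly manages Valeria Leclerc, Yves Eriksson. Valeria Leclerc has no reports. Yves Eriksson has no reports. So Nico Volkov's organization is 2 direct reports plus everyone under them: 1 + 1 = 2.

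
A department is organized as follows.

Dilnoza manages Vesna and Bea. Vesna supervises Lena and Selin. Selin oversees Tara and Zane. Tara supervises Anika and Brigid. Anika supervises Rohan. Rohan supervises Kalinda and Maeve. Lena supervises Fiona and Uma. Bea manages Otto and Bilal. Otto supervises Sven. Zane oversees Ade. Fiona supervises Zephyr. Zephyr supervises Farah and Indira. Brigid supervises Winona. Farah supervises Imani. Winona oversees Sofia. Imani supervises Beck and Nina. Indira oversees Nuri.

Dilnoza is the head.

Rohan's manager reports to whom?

Tara

Rohan reports to Anika, and Anika reports to Tara. So Rohan's skip-level manager is Tara.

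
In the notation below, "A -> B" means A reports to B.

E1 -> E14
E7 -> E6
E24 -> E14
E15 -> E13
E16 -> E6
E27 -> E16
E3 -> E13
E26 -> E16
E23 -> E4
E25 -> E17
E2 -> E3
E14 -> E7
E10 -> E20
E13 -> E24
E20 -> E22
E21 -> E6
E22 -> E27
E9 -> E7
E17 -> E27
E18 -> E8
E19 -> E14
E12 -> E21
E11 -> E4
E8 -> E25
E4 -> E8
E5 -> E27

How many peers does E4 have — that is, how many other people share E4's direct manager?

1

E4 reports to E8. E8's other direct reports are E18 — 1 peer.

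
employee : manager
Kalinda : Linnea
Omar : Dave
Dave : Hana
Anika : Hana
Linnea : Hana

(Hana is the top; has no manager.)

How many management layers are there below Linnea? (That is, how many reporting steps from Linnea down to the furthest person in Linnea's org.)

1

The longest chain under Linnea runs Linnea → Kalinda, which is 1 level below Linnea.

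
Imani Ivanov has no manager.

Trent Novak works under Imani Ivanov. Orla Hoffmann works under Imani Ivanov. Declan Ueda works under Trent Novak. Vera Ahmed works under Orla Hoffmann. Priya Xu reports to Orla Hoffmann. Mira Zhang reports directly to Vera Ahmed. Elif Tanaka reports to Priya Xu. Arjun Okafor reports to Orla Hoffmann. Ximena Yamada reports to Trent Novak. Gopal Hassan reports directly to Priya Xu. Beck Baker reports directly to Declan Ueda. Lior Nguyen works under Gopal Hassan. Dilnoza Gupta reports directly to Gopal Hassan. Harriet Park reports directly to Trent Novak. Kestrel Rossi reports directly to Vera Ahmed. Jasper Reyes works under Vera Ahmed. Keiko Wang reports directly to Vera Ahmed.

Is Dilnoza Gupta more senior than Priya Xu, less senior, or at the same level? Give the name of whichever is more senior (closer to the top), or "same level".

Priya Xu

Dilnoza Gupta is 4 levels below Imani Ivanov; Priya Xu is 2. Priya Xu is higher.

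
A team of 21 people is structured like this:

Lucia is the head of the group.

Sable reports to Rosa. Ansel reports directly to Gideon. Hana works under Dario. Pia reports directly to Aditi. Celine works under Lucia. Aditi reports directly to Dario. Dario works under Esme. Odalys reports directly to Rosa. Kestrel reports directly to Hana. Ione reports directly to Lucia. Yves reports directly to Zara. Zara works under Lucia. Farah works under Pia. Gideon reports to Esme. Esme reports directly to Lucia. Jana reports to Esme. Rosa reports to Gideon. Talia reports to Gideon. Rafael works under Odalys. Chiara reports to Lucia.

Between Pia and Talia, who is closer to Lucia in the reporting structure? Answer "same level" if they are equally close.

Pia is 4 levels below Lucia; Talia is 3. Talia is higher.

Talia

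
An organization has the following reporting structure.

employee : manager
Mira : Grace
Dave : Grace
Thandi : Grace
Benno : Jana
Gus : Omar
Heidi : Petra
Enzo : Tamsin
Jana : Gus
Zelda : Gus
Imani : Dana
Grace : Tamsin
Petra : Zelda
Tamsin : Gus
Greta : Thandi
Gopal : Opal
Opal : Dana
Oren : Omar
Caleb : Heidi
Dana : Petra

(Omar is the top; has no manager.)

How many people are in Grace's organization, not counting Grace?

4

Grace directly manages Dave, Thandi, Mira. Dave has no reports. Under Thandi: Greta (1). Mira has no reports. So Grace's organization is 3 direct reports plus everyone under them: 1 + 2 + 1 = 4.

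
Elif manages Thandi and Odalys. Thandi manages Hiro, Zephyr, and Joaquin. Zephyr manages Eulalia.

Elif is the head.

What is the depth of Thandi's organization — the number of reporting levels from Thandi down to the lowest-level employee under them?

2

The longest chain under Thandi runs Thandi → Zephyr → Eulalia, which is 2 levels below Thandi.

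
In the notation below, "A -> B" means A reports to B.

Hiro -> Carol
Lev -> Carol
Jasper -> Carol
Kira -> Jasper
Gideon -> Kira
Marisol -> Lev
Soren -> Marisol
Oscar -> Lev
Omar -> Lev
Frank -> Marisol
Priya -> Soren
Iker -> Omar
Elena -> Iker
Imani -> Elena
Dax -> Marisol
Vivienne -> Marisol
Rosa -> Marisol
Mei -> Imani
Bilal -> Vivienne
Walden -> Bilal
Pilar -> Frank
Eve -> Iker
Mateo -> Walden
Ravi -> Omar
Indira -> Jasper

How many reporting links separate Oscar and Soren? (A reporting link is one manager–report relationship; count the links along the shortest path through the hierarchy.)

3

Oscar is 1 level below Lev, and Soren is 2 levels below Lev (their lowest common manager). The shortest path runs up from Oscar to Lev and back down to Soren: 1 + 2 = 3 links.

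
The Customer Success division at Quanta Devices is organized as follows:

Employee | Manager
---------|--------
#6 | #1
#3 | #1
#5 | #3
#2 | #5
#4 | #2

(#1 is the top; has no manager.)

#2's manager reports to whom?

#3

#2 reports to #5, and #5 reports to #3. So #2's skip-level manager is #3.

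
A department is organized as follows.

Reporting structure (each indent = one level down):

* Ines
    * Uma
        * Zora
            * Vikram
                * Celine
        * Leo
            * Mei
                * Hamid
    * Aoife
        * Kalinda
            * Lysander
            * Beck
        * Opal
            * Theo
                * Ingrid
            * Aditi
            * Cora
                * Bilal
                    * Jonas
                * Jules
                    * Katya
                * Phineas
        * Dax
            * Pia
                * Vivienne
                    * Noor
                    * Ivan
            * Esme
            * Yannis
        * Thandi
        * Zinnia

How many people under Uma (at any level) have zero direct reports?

The people in Uma's organization with no one reporting to them are Hamid, Celine. That is 2.

2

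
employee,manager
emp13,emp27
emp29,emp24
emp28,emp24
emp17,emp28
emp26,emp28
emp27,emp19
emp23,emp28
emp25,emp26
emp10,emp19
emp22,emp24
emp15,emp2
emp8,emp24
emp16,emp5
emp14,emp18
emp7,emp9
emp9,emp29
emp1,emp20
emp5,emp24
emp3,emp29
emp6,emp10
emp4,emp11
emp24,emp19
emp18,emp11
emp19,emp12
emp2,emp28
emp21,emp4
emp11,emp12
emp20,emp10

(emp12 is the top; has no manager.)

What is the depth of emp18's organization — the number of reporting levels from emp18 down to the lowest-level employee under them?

The longest chain under emp18 runs emp18 → emp14, which is 1 level below emp18.

1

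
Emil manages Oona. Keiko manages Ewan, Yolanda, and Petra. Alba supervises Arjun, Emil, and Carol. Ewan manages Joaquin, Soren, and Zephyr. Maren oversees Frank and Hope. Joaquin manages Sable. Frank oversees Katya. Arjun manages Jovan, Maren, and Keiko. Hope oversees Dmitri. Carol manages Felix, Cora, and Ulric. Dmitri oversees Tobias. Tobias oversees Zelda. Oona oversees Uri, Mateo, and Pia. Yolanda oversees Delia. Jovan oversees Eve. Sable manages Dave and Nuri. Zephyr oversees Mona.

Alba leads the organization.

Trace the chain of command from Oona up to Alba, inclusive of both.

Oona -> Emil -> Alba

Oona reports to Emil. Emil reports to Alba. Alba is at the top.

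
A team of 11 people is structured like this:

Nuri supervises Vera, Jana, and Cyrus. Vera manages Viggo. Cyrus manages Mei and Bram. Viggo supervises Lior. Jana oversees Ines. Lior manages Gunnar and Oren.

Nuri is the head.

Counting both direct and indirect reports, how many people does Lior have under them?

2

Lior directly manages Gunnar, Oren. Gunnar has no reports. Oren has no reports. So Lior's organization is 2 direct reports plus everyone under them: 1 + 1 = 2.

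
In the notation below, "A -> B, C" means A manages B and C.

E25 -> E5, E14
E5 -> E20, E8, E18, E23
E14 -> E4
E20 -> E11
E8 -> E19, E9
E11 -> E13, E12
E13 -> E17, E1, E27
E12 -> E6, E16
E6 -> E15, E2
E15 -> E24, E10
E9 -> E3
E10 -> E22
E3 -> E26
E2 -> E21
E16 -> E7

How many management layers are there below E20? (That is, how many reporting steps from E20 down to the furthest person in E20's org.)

6

The longest chain under E20 runs E20 → E11 → E12 → E6 → E15 → E10 → E22, which is 6 levels below E20.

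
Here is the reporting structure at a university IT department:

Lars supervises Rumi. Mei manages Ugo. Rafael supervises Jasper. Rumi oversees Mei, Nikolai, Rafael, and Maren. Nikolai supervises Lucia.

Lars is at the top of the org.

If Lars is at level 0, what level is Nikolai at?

2

Chain from Nikolai up to Lars: Nikolai → Rumi → Lars. That is 2 steps up, so Nikolai is 2 levels below Lars.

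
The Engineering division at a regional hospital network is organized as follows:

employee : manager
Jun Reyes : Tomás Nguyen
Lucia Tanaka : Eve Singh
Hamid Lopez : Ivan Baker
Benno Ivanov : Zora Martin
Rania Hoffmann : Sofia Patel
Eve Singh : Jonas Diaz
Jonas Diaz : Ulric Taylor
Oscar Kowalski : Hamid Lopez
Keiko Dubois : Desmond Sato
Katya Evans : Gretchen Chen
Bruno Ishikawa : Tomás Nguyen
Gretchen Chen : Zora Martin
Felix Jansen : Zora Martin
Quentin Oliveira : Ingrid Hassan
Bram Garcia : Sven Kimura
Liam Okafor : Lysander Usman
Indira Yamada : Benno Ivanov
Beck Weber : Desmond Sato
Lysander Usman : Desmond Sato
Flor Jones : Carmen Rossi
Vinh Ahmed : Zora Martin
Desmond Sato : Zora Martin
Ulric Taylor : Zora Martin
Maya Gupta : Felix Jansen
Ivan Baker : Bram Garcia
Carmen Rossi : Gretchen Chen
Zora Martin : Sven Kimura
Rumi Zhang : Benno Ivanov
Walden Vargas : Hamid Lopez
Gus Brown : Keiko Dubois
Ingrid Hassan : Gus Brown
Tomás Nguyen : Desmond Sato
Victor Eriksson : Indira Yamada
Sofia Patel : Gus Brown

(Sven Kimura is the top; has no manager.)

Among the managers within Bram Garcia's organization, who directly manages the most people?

Direct-report counts within Bram Garcia's organization: Bram Garcia has 1; Ivan Baker has 1; Hamid Lopez has 2. The largest is 2, held by Hamid Lopez.

Hamid Lopez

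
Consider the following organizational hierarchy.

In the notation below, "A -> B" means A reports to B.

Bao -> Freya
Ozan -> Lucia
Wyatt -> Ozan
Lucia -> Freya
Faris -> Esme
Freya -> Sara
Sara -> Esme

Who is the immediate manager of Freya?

Freya reports directly to Sara.

Sara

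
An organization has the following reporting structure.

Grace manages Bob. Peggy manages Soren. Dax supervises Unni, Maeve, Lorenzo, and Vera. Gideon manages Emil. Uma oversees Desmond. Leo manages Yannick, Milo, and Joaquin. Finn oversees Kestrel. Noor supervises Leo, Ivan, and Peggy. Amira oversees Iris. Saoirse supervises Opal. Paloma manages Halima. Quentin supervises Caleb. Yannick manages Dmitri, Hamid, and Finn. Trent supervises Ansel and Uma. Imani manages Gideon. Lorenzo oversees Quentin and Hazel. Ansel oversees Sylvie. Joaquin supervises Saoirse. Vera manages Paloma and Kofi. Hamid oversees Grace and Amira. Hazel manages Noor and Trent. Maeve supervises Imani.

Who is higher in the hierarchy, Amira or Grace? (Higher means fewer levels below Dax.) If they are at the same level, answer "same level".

same level

Both Amira and Grace are 7 levels below Dax.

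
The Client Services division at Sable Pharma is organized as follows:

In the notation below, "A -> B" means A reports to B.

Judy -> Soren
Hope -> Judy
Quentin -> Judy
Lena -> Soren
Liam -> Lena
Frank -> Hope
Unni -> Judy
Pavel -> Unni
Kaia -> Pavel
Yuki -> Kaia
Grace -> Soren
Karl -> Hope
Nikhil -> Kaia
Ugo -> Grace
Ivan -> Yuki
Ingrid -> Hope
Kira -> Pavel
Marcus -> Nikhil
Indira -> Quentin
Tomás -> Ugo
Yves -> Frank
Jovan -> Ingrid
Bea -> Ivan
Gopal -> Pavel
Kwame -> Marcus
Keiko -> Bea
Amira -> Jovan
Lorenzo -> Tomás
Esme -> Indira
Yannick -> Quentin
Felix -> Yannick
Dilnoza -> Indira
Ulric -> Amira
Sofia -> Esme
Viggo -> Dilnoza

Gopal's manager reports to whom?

Gopal reports to Pavel, and Pavel reports to Unni. So Gopal's skip-level manager is Unni.

Unni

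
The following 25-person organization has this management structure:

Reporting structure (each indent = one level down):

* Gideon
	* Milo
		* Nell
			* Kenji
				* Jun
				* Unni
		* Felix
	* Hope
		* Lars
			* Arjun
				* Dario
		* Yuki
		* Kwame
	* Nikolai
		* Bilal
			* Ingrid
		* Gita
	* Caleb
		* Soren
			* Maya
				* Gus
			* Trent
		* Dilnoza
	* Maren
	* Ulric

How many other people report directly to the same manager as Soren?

Soren reports to Caleb. Caleb's other direct reports are Dilnoza — 1 peer.

1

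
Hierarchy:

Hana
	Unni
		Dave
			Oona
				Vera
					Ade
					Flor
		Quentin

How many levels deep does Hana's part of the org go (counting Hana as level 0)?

The longest chain under Hana runs Hana → Unni → Dave → Oona → Vera → Flor, which is 5 levels below Hana.

5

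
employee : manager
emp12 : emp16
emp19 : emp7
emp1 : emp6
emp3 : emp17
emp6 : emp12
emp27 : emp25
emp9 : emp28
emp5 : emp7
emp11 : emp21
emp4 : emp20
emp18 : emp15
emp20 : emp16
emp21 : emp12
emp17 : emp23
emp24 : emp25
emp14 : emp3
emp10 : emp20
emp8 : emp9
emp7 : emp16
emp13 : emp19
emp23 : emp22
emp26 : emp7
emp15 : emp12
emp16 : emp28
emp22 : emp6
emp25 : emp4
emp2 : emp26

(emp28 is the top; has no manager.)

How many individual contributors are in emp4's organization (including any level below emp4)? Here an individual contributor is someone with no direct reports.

The people in emp4's organization with no one reporting to them are emp27, emp24. That is 2.

2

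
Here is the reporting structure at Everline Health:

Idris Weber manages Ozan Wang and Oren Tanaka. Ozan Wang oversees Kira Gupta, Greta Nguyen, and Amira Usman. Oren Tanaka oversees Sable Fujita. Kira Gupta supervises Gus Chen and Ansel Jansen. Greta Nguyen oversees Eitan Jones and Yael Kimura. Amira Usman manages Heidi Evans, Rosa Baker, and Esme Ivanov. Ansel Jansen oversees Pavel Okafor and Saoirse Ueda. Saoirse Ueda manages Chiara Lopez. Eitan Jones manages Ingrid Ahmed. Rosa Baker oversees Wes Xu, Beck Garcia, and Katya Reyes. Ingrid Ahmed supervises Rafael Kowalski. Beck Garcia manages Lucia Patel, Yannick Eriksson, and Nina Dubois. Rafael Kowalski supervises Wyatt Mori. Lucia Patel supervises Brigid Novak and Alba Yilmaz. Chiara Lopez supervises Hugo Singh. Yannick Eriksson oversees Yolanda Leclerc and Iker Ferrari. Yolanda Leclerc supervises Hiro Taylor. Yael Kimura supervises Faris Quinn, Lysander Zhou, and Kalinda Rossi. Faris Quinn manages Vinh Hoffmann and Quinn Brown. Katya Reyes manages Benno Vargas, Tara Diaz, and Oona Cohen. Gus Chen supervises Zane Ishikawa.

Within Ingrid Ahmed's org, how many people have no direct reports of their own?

1

The only person in Ingrid Ahmed's organization with no one reporting to them is Wyatt Mori. That is 1.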